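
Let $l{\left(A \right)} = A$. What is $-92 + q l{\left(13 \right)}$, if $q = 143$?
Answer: $1767$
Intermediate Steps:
$-92 + q l{\left(13 \right)} = -92 + 143 \cdot 13 = -92 + 1859 = 1767$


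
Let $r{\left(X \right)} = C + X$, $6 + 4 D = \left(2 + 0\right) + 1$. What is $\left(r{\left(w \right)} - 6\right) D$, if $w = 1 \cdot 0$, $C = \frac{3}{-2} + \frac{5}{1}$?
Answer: $\frac{15}{8} \approx 1.875$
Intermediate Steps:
$D = - \frac{3}{4}$ ($D = - \frac{3}{2} + \frac{\left(2 + 0\right) + 1}{4} = - \frac{3}{2} + \frac{2 + 1}{4} = - \frac{3}{2} + \frac{1}{4} \cdot 3 = - \frac{3}{2} + \frac{3}{4} = - \frac{3}{4} \approx -0.75$)
$C = \frac{7}{2}$ ($C = 3 \left(- \frac{1}{2}\right) + 5 \cdot 1 = - \frac{3}{2} + 5 = \frac{7}{2} \approx 3.5$)
$w = 0$
$r{\left(X \right)} = \frac{7}{2} + X$
$\left(r{\left(w \right)} - 6\right) D = \left(\left(\frac{7}{2} + 0\right) - 6\right) \left(- \frac{3}{4}\right) = \left(\frac{7}{2} - 6\right) \left(- \frac{3}{4}\right) = \left(- \frac{5}{2}\right) \left(- \frac{3}{4}\right) = \frac{15}{8}$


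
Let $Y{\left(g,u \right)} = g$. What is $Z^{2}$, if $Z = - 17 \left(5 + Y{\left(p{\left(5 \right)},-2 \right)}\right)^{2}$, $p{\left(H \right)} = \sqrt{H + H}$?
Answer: $643025 + 202300 \sqrt{10} \approx 1.2828 \cdot 10^{6}$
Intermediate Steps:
$p{\left(H \right)} = \sqrt{2} \sqrt{H}$ ($p{\left(H \right)} = \sqrt{2 H} = \sqrt{2} \sqrt{H}$)
$Z = - 17 \left(5 + \sqrt{10}\right)^{2}$ ($Z = - 17 \left(5 + \sqrt{2} \sqrt{5}\right)^{2} = - 17 \left(5 + \sqrt{10}\right)^{2} \approx -1132.6$)
$Z^{2} = \left(-595 - 170 \sqrt{10}\right)^{2}$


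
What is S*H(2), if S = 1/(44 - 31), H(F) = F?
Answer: 2/13 ≈ 0.15385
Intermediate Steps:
S = 1/13 ≈ 0.076923
S*H(2) = (1/13)*2 = 2/13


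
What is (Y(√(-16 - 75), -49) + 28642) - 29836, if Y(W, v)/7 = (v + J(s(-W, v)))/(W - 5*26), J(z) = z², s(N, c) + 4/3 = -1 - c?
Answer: -15386152/11763 - 134113*I*√91/152919 ≈ -1308.0 - 8.3662*I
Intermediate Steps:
s(N, c) = -7/3 - c (s(N, c) = -4/3 + (-1 - c) = -7/3 - c)
Y(W, v) = 7*(v + (-7/3 - v)²)/(-130 + W) (Y(W, v) = 7*((v + (-7/3 - v)²)/(W - 5*26)) = 7*((v + (-7/3 - v)²)/(W - 130)) = 7*((v + (-7/3 - v)²)/(-130 + W)) = 7*(v + (-7/3 - v)²)/(-130 + W))
(Y(√(-16 - 75), -49) + 28642) - 29836 = (7*(49 + 9*(-49)² + 51*(-49))/(9*(-130 + √(-16 - 75))) + 28642) - 29836 = (7*(49 + 9*2401 - 2499)/(9*(-130 + √(-91))) + 28642) - 29836 = (7*(49 + 21609 - 2499)/(9*(-130 + I*√91)) + 28642) - 29836 = ((7/9)*19159/(-130 + I*√91) + 28642) - 29836 = (134113/(9*(-130 + I*√91)) + 28642) - 29836 = (28642 + 134113/(9*(-130 + I*√91))) - 29836 = -1194 + 134113/(9*(-130 + I*√91))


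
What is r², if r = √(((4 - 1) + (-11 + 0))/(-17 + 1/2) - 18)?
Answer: -578/33 ≈ -17.515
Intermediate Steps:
r = 17*I*√66/33 (r = √((3 - 11)/(-17 + ½) - 18) = √(-8/(-33/2) - 18) = √(-8*(-2/33) - 18) = √(16/33 - 18) = √(-578/33) = 17*I*√66/33 ≈ 4.1851*I)
r² = (17*I*√66/33)² = -578/33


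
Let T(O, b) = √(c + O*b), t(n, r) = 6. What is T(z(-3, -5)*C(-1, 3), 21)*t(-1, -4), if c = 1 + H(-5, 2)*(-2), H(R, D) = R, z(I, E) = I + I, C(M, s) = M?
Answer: 6*√137 ≈ 70.228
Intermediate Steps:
z(I, E) = 2*I
c = 11 (c = 1 - 5*(-2) = 1 + 10 = 11)
T(O, b) = √(11 + O*b)
T(z(-3, -5)*C(-1, 3), 21)*t(-1, -4) = √(11 + ((2*(-3))*(-1))*21)*6 = √(11 - 6*(-1)*21)*6 = √(11 + 6*21)*6 = √(11 + 126)*6 = √137*6 = 6*√137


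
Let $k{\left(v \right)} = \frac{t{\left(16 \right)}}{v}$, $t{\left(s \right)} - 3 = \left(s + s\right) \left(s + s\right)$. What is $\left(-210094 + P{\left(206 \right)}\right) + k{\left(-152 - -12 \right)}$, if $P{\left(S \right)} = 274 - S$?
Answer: $- \frac{29404667}{140} \approx -2.1003 \cdot 10^{5}$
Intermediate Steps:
$t{\left(s \right)} = 3 + 4 s^{2}$ ($t{\left(s \right)} = 3 + \left(s + s\right) \left(s + s\right) = 3 + 2 s 2 s = 3 + 4 s^{2}$)
$k{\left(v \right)} = \frac{1027}{v}$ ($k{\left(v \right)} = \frac{3 + 4 \cdot 16^{2}}{v} = \frac{3 + 4 \cdot 256}{v} = \frac{3 + 1024}{v} = \frac{1027}{v}$)
$\left(-210094 + P{\left(206 \right)}\right) + k{\left(-152 - -12 \right)} = \left(-210094 + \left(274 - 206\right)\right) + \frac{1027}{-152 - -12} = \left(-210094 + \left(274 - 206\right)\right) + \frac{1027}{-152 + 12} = \left(-210094 + 68\right) + \frac{1027}{-140} = -210026 + 1027 \left(- \frac{1}{140}\right) = -210026 - \frac{1027}{140} = - \frac{29404667}{140}$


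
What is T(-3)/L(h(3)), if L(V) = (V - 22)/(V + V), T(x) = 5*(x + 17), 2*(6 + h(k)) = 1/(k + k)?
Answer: 1988/67 ≈ 29.672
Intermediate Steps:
h(k) = -6 + 1/(4*k) (h(k) = -6 + 1/(2*(k + k)) = -6 + 1/(2*((2*k))) = -6 + (1/(2*k))/2 = -6 + 1/(4*k))
T(x) = 85 + 5*x (T(x) = 5*(17 + x) = 85 + 5*x)
L(V) = (-22 + V)/(2*V) (L(V) = (-22 + V)/((2*V)) = (-22 + V)*(1/(2*V)) = (-22 + V)/(2*V))
T(-3)/L(h(3)) = (85 + 5*(-3))/(((-22 + (-6 + (1/4)/3))/(2*(-6 + (1/4)/3)))) = (85 - 15)/(((-22 + (-6 + (1/4)*(1/3)))/(2*(-6 + (1/4)*(1/3))))) = 70/(((-22 + (-6 + 1/12))/(2*(-6 + 1/12)))) = 70/(((-22 - 71/12)/(2*(-71/12)))) = 70/(((1/2)*(-12/71)*(-335/12))) = 70/(335/142) = 70*(142/335) = 1988/67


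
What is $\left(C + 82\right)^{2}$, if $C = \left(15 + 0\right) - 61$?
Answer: $1296$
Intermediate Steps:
$C = -46$ ($C = 15 - 61 = -46$)
$\left(C + 82\right)^{2} = \left(-46 + 82\right)^{2} = 36^{2} = 1296$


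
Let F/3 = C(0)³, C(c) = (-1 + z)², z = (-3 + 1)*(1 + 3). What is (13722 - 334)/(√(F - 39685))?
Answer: 6694*√1554638/777319 ≈ 10.737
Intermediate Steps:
z = -8 (z = -2*4 = -8)
C(c) = 81 (C(c) = (-1 - 8)² = (-9)² = 81)
F = 1594323 (F = 3*81³ = 3*531441 = 1594323)
(13722 - 334)/(√(F - 39685)) = (13722 - 334)/(√(1594323 - 39685)) = 13388/(√1554638) = 13388*(√1554638/1554638) = 6694*√1554638/777319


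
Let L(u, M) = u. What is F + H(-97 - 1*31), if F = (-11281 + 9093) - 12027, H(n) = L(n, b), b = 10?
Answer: -14343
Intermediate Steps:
H(n) = n
F = -14215 (F = -2188 - 12027 = -14215)
F + H(-97 - 1*31) = -14215 + (-97 - 1*31) = -14215 + (-97 - 31) = -14215 - 128 = -14343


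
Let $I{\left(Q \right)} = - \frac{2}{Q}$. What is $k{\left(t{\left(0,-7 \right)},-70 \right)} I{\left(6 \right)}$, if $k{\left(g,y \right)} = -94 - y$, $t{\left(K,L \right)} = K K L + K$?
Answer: $8$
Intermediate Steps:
$t{\left(K,L \right)} = K + L K^{2}$ ($t{\left(K,L \right)} = K^{2} L + K = L K^{2} + K = K + L K^{2}$)
$k{\left(t{\left(0,-7 \right)},-70 \right)} I{\left(6 \right)} = \left(-94 - -70\right) \left(- \frac{2}{6}\right) = \left(-94 + 70\right) \left(\left(-2\right) \frac{1}{6}\right) = \left(-24\right) \left(- \frac{1}{3}\right) = 8$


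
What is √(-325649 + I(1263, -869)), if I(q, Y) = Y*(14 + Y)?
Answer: √417346 ≈ 646.02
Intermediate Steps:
√(-325649 + I(1263, -869)) = √(-325649 - 869*(14 - 869)) = √(-325649 - 869*(-855)) = √(-325649 + 742995) = √417346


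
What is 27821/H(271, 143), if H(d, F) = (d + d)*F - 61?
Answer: 27821/77445 ≈ 0.35924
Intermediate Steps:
H(d, F) = -61 + 2*F*d (H(d, F) = (2*d)*F - 61 = 2*F*d - 61 = -61 + 2*F*d)
27821/H(271, 143) = 27821/(-61 + 2*143*271) = 27821/(-61 + 77506) = 27821/77445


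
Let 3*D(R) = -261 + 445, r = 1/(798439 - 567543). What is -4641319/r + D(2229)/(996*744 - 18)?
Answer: -1191161948870302324/1111509 ≈ -1.0717e+12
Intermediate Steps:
r = 1/230896 ≈ 4.3310e-6
D(R) = 184/3 (D(R) = (-261 + 445)/3 = (⅓)*184 = 184/3)
-4641319/r + D(2229)/(996*744 - 18) = -4641319/1/230896 + 184/(3*(996*744 - 18)) = -4641319*230896 + 184/(3*(741024 - 18)) = -1071661991824 + (184/3)/741006 = -1071661991824 + (184/3)*(1/741006) = -1071661991824 + 92/1111509 = -1191161948870302324/1111509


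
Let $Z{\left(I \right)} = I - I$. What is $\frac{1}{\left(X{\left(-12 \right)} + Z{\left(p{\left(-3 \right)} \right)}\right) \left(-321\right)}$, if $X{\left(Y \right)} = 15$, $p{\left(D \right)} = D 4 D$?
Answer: $- \frac{1}{4815} \approx -0.00020768$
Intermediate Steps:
$p{\left(D \right)} = 4 D^{2}$ ($p{\left(D \right)} = 4 D D = 4 D^{2}$)
$Z{\left(I \right)} = 0$
$\frac{1}{\left(X{\left(-12 \right)} + Z{\left(p{\left(-3 \right)} \right)}\right) \left(-321\right)} = \frac{1}{\left(15 + 0\right) \left(-321\right)} = \frac{1}{15 \left(-321\right)} = \frac{1}{-4815} = - \frac{1}{4815}$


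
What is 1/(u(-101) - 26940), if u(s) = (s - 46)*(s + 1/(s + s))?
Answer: -202/2442639 ≈ -8.2697e-5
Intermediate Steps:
u(s) = (-46 + s)*(s + 1/(2*s))
1/(u(-101) - 26940) = 1/((1/2 + (-101)**2 - 46*(-101) - 23/(-101)) - 26940) = 1/((1/2 + 10201 + 4646 - 23*(-1/101)) - 26940) = 1/((1/2 + 10201 + 4646 + 23/101) - 26940) = 1/(2999241/202 - 26940) = 1/(-2442639/202) = -202/2442639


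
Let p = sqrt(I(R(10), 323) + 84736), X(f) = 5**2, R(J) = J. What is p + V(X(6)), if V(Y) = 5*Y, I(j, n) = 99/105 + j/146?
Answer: 125 + 6*sqrt(15365703570)/2555 ≈ 416.10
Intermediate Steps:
I(j, n) = 33/35 + j/146 (I(j, n) = 99*(1/105) + j*(1/146) = 33/35 + j/146)
X(f) = 25
p = 6*sqrt(15365703570)/2555 (p = sqrt((33/35 + (1/146)*10) + 84736) = sqrt((33/35 + 5/73) + 84736) = sqrt(2584/2555 + 84736) = sqrt(216503064/2555) = 6*sqrt(15365703570)/2555 ≈ 291.10)
p + V(X(6)) = 6*sqrt(15365703570)/2555 + 5*25 = 6*sqrt(15365703570)/2555 + 125 = 125 + 6*sqrt(15365703570)/2555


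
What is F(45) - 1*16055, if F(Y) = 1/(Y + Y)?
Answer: -1444949/90 ≈ -16055.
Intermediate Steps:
F(Y) = 1/(2*Y)
F(45) - 1*16055 = (½)/45 - 1*16055 = (½)*(1/45) - 16055 = 1/90 - 16055 = -1444949/90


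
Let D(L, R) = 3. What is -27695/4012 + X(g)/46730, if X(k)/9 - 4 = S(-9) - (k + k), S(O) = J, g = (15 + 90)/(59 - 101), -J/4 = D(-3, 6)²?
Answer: -647581133/93740380 ≈ -6.9082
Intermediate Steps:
J = -36 (J = -4*3² = -4*9 = -36)
g = -5/2 (g = 105/(-42) = 105*(-1/42) = -5/2 ≈ -2.5000)
S(O) = -36
X(k) = -288 - 18*k (X(k) = 36 + 9*(-36 - (k + k)) = 36 + 9*(-36 - 2*k) = 36 + (-324 - 18*k) = -288 - 18*k)
-27695/4012 + X(g)/46730 = -27695/4012 + (-288 - 18*(-5/2))/46730 = -27695*1/4012 + (-288 + 45)*(1/46730) = -27695/4012 - 243*1/46730 = -27695/4012 - 243/46730 = -647581133/93740380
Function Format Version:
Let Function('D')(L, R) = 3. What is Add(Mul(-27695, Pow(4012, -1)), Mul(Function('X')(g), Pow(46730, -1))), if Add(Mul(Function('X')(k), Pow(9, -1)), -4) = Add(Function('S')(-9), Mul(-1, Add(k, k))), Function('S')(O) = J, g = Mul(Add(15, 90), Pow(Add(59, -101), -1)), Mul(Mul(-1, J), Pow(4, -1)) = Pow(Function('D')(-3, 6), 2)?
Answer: Rational(-647581133, 93740380) ≈ -6.9082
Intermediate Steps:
J = -36 (J = Mul(-4, Pow(3, 2)) = Mul(-4, 9) = -36)
g = Rational(-5, 2) (g = Mul(105, Pow(-42, -1)) = Mul(105, Rational(-1, 42)) = Rational(-5, 2) ≈ -2.5000)
Function('S')(O) = -36
Function('X')(k) = Add(-288, Mul(-18, k)) (Function('X')(k) = Add(36, Mul(9, Add(-36, Mul(-1, Add(k, k))))) = Add(36, Mul(9, Add(-36, Mul(-1, Mul(2, k))))) = Add(36, Mul(9, Add(-36, Mul(-2, k)))) = Add(36, Add(-324, Mul(-18, k))) = Add(-288, Mul(-18, k)))
Add(Mul(-27695, Pow(4012, -1)), Mul(Function('X')(g), Pow(46730, -1))) = Add(Mul(-27695, Pow(4012, -1)), Mul(Add(-288, Mul(-18, Rational(-5, 2))), Pow(46730, -1))) = Add(Mul(-27695, Rational(1, 4012)), Mul(Add(-288, 45), Rational(1, 46730))) = Add(Rational(-27695, 4012), Mul(-243, Rational(1, 46730))) = Add(Rational(-27695, 4012), Rational(-243, 46730)) = Rational(-647581133, 93740380)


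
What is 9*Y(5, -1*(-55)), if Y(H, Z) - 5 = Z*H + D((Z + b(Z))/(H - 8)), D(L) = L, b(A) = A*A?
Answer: -6720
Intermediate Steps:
b(A) = A**2
Y(H, Z) = 5 + H*Z + (Z + Z**2)/(-8 + H) (Y(H, Z) = 5 + (Z*H + (Z + Z**2)/(H - 8)) = 5 + (H*Z + (Z + Z**2)/(-8 + H)) = 5 + H*Z + (Z + Z**2)/(-8 + H))
9*Y(5, -1*(-55)) = 9*((-1*(-55) + (-1*(-55))**2 + (-8 + 5)*(5 + 5*(-1*(-55))))/(-8 + 5)) = 9*((55 + 55**2 - 3*(5 + 5*55))/(-3)) = 9*(-(55 + 3025 - 3*(5 + 275))/3) = 9*(-(55 + 3025 - 3*280)/3) = 9*(-(55 + 3025 - 840)/3) = 9*(-1/3*2240) = 9*(-2240/3) = -6720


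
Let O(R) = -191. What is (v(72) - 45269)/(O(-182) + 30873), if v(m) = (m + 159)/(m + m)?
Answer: -2172835/1472736 ≈ -1.4754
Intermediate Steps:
v(m) = (159 + m)/(2*m) (v(m) = (159 + m)/((2*m)) = (159 + m)*(1/(2*m)) = (159 + m)/(2*m))
(v(72) - 45269)/(O(-182) + 30873) = ((1/2)*(159 + 72)/72 - 45269)/(-191 + 30873) = ((1/2)*(1/72)*231 - 45269)/30682 = (77/48 - 45269)*(1/30682) = -2172835/48*1/30682 = -2172835/1472736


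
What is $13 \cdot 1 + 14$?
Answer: $27$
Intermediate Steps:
$13 \cdot 1 + 14 = 13 + 14 = 27$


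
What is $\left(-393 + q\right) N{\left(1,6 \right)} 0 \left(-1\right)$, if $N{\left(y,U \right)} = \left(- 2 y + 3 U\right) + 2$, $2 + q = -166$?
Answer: $0$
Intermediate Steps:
$q = -168$ ($q = -2 - 166 = -168$)
$N{\left(y,U \right)} = 2 - 2 y + 3 U$
$\left(-393 + q\right) N{\left(1,6 \right)} 0 \left(-1\right) = \left(-393 - 168\right) \left(2 - 2 + 3 \cdot 6\right) 0 \left(-1\right) = - 561 \left(2 - 2 + 18\right) 0 \left(-1\right) = - 561 \cdot 18 \cdot 0 \left(-1\right) = - 561 \cdot 0 \left(-1\right) = \left(-561\right) 0 = 0$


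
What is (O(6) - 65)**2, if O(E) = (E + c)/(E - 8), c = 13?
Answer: 22201/4 ≈ 5550.3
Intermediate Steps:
O(E) = (13 + E)/(-8 + E) (O(E) = (E + 13)/(E - 8) = (13 + E)/(-8 + E))
(O(6) - 65)**2 = ((13 + 6)/(-8 + 6) - 65)**2 = (19/(-2) - 65)**2 = (-1/2*19 - 65)**2 = (-19/2 - 65)**2 = (-149/2)**2 = 22201/4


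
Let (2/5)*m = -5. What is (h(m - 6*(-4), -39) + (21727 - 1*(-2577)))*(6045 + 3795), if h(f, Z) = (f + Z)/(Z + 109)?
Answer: 1674032460/7 ≈ 2.3915e+8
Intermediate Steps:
m = -25/2 (m = (5/2)*(-5) = -25/2 ≈ -12.500)
h(f, Z) = (Z + f)/(109 + Z)
(h(m - 6*(-4), -39) + (21727 - 1*(-2577)))*(6045 + 3795) = ((-39 + (-25/2 - 6*(-4)))/(109 - 39) + (21727 - 1*(-2577)))*(6045 + 3795) = ((-39 + (-25/2 + 24))/70 + (21727 + 2577))*9840 = ((-39 + 23/2)/70 + 24304)*9840 = ((1/70)*(-55/2) + 24304)*9840 = (-11/28 + 24304)*9840 = (680501/28)*9840 = 1674032460/7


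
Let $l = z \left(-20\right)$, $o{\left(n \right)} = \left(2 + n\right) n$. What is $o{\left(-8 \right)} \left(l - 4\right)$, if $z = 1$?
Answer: $-1152$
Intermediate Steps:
$o{\left(n \right)} = n \left(2 + n\right)$
$l = -20$ ($l = 1 \left(-20\right) = -20$)
$o{\left(-8 \right)} \left(l - 4\right) = - 8 \left(2 - 8\right) \left(-20 - 4\right) = \left(-8\right) \left(-6\right) \left(-24\right) = 48 \left(-24\right) = -1152$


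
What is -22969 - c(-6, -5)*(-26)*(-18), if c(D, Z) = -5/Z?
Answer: -23437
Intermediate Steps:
-22969 - c(-6, -5)*(-26)*(-18) = -22969 - -5/(-5)*(-26)*(-18) = -22969 - -5*(-⅕)*(-26)*(-18) = -22969 - 1*(-26)*(-18) = -22969 - (-26)*(-18) = -22969 - 1*468 = -22969 - 468 = -23437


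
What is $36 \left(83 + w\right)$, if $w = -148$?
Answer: $-2340$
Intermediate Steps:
$36 \left(83 + w\right) = 36 \left(83 - 148\right) = 36 \left(-65\right) = -2340$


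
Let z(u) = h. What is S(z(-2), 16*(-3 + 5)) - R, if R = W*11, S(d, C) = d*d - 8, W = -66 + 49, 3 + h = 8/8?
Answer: 183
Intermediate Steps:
h = -2 (h = -3 + 8/8 = -3 + 8*(⅛) = -3 + 1 = -2)
z(u) = -2
W = -17
S(d, C) = -8 + d² (S(d, C) = d² - 8 = -8 + d²)
R = -187 (R = -17*11 = -187)
S(z(-2), 16*(-3 + 5)) - R = (-8 + (-2)²) - 1*(-187) = (-8 + 4) + 187 = -4 + 187 = 183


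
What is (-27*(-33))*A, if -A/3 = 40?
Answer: -106920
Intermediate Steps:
A = -120 (A = -3*40 = -120)
(-27*(-33))*A = -27*(-33)*(-120) = 891*(-120) = -106920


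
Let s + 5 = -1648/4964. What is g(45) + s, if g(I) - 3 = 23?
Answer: 25649/1241 ≈ 20.668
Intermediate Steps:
g(I) = 26 (g(I) = 3 + 23 = 26)
s = -6617/1241 (s = -5 - 1648/4964 = -5 - 1648*1/4964 = -5 - 412/1241 = -6617/1241 ≈ -5.3320)
g(45) + s = 26 - 6617/1241 = 25649/1241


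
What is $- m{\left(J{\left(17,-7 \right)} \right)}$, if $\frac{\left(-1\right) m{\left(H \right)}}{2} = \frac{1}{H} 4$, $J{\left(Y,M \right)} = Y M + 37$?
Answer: $- \frac{4}{41} \approx -0.097561$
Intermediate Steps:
$J{\left(Y,M \right)} = 37 + M Y$ ($J{\left(Y,M \right)} = M Y + 37 = 37 + M Y$)
$m{\left(H \right)} = - \frac{8}{H}$ ($m{\left(H \right)} = - 2 \frac{1}{H} 4 = - 2 \frac{4}{H} = - \frac{8}{H}$)
$- m{\left(J{\left(17,-7 \right)} \right)} = - \frac{-8}{37 - 119} = - \frac{-8}{-82} = - \frac{\left(-8\right) \left(-1\right)}{82} = \left(-1\right) \frac{4}{41} = - \frac{4}{41}$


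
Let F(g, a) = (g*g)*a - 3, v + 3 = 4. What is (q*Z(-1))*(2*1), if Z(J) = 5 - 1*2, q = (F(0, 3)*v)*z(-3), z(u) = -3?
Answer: 54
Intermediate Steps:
v = 1 (v = -3 + 4 = 1)
F(g, a) = -3 + a*g² (F(g, a) = g²*a - 3 = a*g² - 3 = -3 + a*g²)
q = 9 (q = ((-3 + 3*0²)*1)*(-3) = ((-3 + 3*0)*1)*(-3) = ((-3 + 0)*1)*(-3) = -3*1*(-3) = -3*(-3) = 9)
Z(J) = 3 (Z(J) = 5 - 2 = 3)
(q*Z(-1))*(2*1) = (9*3)*(2*1) = 27*2 = 54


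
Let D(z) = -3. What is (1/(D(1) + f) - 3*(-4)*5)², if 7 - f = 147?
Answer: 73599241/20449 ≈ 3599.2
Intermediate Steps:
f = -140 (f = 7 - 1*147 = 7 - 147 = -140)
(1/(D(1) + f) - 3*(-4)*5)² = (1/(-3 - 140) - 3*(-4)*5)² = (1/(-143) + 12*5)² = (-1/143 + 60)² = (8579/143)² = 73599241/20449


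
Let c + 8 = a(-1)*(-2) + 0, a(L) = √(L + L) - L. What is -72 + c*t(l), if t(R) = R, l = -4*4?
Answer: 88 + 32*I*√2 ≈ 88.0 + 45.255*I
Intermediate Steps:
a(L) = -L + √2*√L (a(L) = √(2*L) - L = √2*√L - L = -L + √2*√L)
l = -16
c = -10 - 2*I*√2 (c = -8 + ((-1*(-1) + √2*√(-1))*(-2) + 0) = -8 + ((1 + √2*I)*(-2) + 0) = -8 + ((1 + I*√2)*(-2) + 0) = -8 + ((-2 - 2*I*√2) + 0) = -8 + (-2 - 2*I*√2) = -10 - 2*I*√2 ≈ -10.0 - 2.8284*I)
-72 + c*t(l) = -72 + (-10 - 2*I*√2)*(-16) = -72 + (160 + 32*I*√2) = 88 + 32*I*√2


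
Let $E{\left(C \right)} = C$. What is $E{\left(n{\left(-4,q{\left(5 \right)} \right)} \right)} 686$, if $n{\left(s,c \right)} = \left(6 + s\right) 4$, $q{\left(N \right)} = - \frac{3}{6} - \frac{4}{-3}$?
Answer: $5488$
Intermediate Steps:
$q{\left(N \right)} = \frac{5}{6}$ ($q{\left(N \right)} = \left(-3\right) \frac{1}{6} - - \frac{4}{3} = - \frac{1}{2} + \frac{4}{3} = \frac{5}{6}$)
$n{\left(s,c \right)} = 24 + 4 s$
$E{\left(n{\left(-4,q{\left(5 \right)} \right)} \right)} 686 = \left(24 + 4 \left(-4\right)\right) 686 = \left(24 - 16\right) 686 = 8 \cdot 686 = 5488$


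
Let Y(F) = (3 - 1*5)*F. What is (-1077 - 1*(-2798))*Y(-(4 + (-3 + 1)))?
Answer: 6884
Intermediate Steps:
Y(F) = -2*F (Y(F) = (3 - 5)*F = -2*F)
(-1077 - 1*(-2798))*Y(-(4 + (-3 + 1))) = (-1077 - 1*(-2798))*(-(-2)*(4 + (-3 + 1))) = (-1077 + 2798)*(-(-2)*(4 - 2)) = 1721*(-(-2)*2) = 1721*(-2*(-2)) = 1721*4 = 6884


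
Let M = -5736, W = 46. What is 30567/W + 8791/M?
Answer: 3802781/5736 ≈ 662.97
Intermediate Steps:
30567/W + 8791/M = 30567/46 + 8791/(-5736) = 30567*(1/46) + 8791*(-1/5736) = 1329/2 - 8791/5736 = 3802781/5736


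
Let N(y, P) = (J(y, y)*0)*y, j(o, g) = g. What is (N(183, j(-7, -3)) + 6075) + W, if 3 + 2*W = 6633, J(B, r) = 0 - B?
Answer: 9390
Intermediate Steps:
J(B, r) = -B
N(y, P) = 0 (N(y, P) = (-y*0)*y = 0*y = 0)
W = 3315 (W = -3/2 + (½)*6633 = -3/2 + 6633/2 = 3315)
(N(183, j(-7, -3)) + 6075) + W = (0 + 6075) + 3315 = 6075 + 3315 = 9390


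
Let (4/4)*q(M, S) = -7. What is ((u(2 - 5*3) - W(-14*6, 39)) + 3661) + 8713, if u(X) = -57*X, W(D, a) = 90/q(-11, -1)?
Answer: 91895/7 ≈ 13128.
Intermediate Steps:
q(M, S) = -7
W(D, a) = -90/7 (W(D, a) = 90/(-7) = 90*(-⅐) = -90/7)
((u(2 - 5*3) - W(-14*6, 39)) + 3661) + 8713 = ((-57*(2 - 5*3) - 1*(-90/7)) + 3661) + 8713 = ((-57*(2 - 15) + 90/7) + 3661) + 8713 = ((-57*(-13) + 90/7) + 3661) + 8713 = ((741 + 90/7) + 3661) + 8713 = (5277/7 + 3661) + 8713 = 30904/7 + 8713 = 91895/7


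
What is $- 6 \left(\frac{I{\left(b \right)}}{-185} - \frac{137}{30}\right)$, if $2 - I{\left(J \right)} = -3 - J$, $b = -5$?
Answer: $\frac{137}{5} \approx 27.4$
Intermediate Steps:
$I{\left(J \right)} = 5 + J$ ($I{\left(J \right)} = 2 - \left(-3 - J\right) = 2 + \left(3 + J\right) = 5 + J$)
$- 6 \left(\frac{I{\left(b \right)}}{-185} - \frac{137}{30}\right) = - 6 \left(\frac{5 - 5}{-185} - \frac{137}{30}\right) = - 6 \left(0 \left(- \frac{1}{185}\right) - \frac{137}{30}\right) = - 6 \left(0 - \frac{137}{30}\right) = \left(-6\right) \left(- \frac{137}{30}\right) = \frac{137}{5}$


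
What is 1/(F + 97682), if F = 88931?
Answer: 1/186613 ≈ 5.3587e-6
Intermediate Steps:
1/(F + 97682) = 1/(88931 + 97682) = 1/186613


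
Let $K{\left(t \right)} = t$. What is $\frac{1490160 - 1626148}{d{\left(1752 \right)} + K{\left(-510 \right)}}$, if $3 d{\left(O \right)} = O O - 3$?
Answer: $- \frac{135988}{1022657} \approx -0.13298$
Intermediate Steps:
$d{\left(O \right)} = -1 + \frac{O^{2}}{3}$ ($d{\left(O \right)} = \frac{O O - 3}{3} = \frac{O^{2} - 3}{3} = \frac{-3 + O^{2}}{3} = -1 + \frac{O^{2}}{3}$)
$\frac{1490160 - 1626148}{d{\left(1752 \right)} + K{\left(-510 \right)}} = \frac{1490160 - 1626148}{\left(-1 + \frac{1752^{2}}{3}\right) - 510} = - \frac{135988}{\left(-1 + \frac{1}{3} \cdot 3069504\right) - 510} = - \frac{135988}{\left(-1 + 1023168\right) - 510} = - \frac{135988}{1023167 - 510} = - \frac{135988}{1022657}$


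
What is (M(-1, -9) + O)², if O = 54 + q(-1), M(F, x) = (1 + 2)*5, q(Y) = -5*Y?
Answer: 5476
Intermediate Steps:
M(F, x) = 15 (M(F, x) = 3*5 = 15)
O = 59 (O = 54 - 5*(-1) = 54 + 5 = 59)
(M(-1, -9) + O)² = (15 + 59)² = 74² = 5476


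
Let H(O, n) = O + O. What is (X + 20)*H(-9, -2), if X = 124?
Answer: -2592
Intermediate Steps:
H(O, n) = 2*O
(X + 20)*H(-9, -2) = (124 + 20)*(2*(-9)) = 144*(-18) = -2592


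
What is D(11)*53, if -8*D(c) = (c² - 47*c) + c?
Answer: 20405/8 ≈ 2550.6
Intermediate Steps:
D(c) = -c²/8 + 23*c/4 (D(c) = -((c² - 47*c) + c)/8 = -(c² - 46*c)/8 = -c²/8 + 23*c/4)
D(11)*53 = ((⅛)*11*(46 - 1*11))*53 = ((⅛)*11*(46 - 11))*53 = ((⅛)*11*35)*53 = (385/8)*53 = 20405/8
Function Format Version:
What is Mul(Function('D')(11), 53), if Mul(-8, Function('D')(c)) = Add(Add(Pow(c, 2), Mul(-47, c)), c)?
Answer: Rational(20405, 8) ≈ 2550.6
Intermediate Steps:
Function('D')(c) = Add(Mul(Rational(-1, 8), Pow(c, 2)), Mul(Rational(23, 4), c)) (Function('D')(c) = Mul(Rational(-1, 8), Add(Add(Pow(c, 2), Mul(-47, c)), c)) = Mul(Rational(-1, 8), Add(Pow(c, 2), Mul(-46, c))) = Add(Mul(Rational(-1, 8), Pow(c, 2)), Mul(Rational(23, 4), c)))
Mul(Function('D')(11), 53) = Mul(Mul(Rational(1, 8), 11, Add(46, Mul(-1, 11))), 53) = Mul(Mul(Rational(1, 8), 11, Add(46, -11)), 53) = Mul(Mul(Rational(1, 8), 11, 35), 53) = Mul(Rational(385, 8), 53) = Rational(20405, 8)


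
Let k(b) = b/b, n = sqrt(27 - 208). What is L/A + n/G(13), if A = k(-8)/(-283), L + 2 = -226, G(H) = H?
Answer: 64524 + I*sqrt(181)/13 ≈ 64524.0 + 1.0349*I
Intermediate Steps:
n = I*sqrt(181) (n = sqrt(-181) = I*sqrt(181) ≈ 13.454*I)
k(b) = 1
L = -228 (L = -2 - 226 = -228)
A = -1/283 (A = 1/(-283) = 1*(-1/283) = -1/283 ≈ -0.0035336)
L/A + n/G(13) = -228/(-1/283) + (I*sqrt(181))/13 = -228*(-283) + (I*sqrt(181))*(1/13) = 64524 + I*sqrt(181)/13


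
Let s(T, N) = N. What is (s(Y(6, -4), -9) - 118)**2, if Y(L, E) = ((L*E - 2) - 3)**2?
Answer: 16129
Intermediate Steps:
Y(L, E) = (-5 + E*L)**2 (Y(L, E) = ((E*L - 2) - 3)**2 = ((-2 + E*L) - 3)**2 = (-5 + E*L)**2)
(s(Y(6, -4), -9) - 118)**2 = (-9 - 118)**2 = (-127)**2 = 16129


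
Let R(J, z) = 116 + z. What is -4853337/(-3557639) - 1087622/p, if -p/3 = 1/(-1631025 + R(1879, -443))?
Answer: -2104099562628295735/3557639 ≈ -5.9143e+11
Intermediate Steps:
p = 1/543784 (p = -3/(-1631025 + (116 - 443)) = -3/(-1631025 - 327) = -3/(-1631352) = -3*(-1/1631352) = 1/543784 ≈ 1.8390e-6)
-4853337/(-3557639) - 1087622/p = -4853337/(-3557639) - 1087622/1/543784 = -4853337*(-1/3557639) - 1087622*543784 = 4853337/3557639 - 591431441648 = -2104099562628295735/3557639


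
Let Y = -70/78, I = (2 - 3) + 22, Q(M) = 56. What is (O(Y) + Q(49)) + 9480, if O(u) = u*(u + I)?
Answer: 14476816/1521 ≈ 9518.0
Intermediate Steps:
I = 21 (I = -1 + 22 = 21)
Y = -35/39 (Y = -70*1/78 = -35/39 ≈ -0.89744)
O(u) = u*(21 + u) (O(u) = u*(u + 21) = u*(21 + u))
(O(Y) + Q(49)) + 9480 = (-35*(21 - 35/39)/39 + 56) + 9480 = (-35/39*784/39 + 56) + 9480 = (-27440/1521 + 56) + 9480 = 57736/1521 + 9480 = 14476816/1521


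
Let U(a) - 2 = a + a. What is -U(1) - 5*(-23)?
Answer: 111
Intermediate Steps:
U(a) = 2 + 2*a (U(a) = 2 + (a + a) = 2 + 2*a)
-U(1) - 5*(-23) = -(2 + 2*1) - 5*(-23) = -(2 + 2) + 115 = -1*4 + 115 = -4 + 115 = 111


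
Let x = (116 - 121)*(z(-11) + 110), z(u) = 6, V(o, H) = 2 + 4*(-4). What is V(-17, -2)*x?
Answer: 8120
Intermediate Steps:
V(o, H) = -14 (V(o, H) = 2 - 16 = -14)
x = -580 (x = (116 - 121)*(6 + 110) = -5*116 = -580)
V(-17, -2)*x = -14*(-580) = 8120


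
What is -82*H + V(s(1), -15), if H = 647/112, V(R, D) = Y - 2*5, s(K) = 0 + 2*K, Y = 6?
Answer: -26751/56 ≈ -477.70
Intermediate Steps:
s(K) = 2*K
V(R, D) = -4 (V(R, D) = 6 - 2*5 = 6 - 10 = -4)
H = 647/112 (H = 647*(1/112) = 647/112 ≈ 5.7768)
-82*H + V(s(1), -15) = -82*647/112 - 4 = -26527/56 - 4 = -26751/56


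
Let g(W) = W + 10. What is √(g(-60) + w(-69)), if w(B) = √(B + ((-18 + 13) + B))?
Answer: √(-50 + I*√143) ≈ 0.83968 + 7.1208*I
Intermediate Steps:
w(B) = √(-5 + 2*B) (w(B) = √(B + (-5 + B)) = √(-5 + 2*B))
g(W) = 10 + W
√(g(-60) + w(-69)) = √((10 - 60) + √(-5 + 2*(-69))) = √(-50 + √(-5 - 138)) = √(-50 + √(-143)) = √(-50 + I*√143)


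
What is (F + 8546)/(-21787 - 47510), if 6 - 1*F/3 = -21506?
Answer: -73082/69297 ≈ -1.0546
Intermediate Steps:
F = 64536 (F = 18 - 3*(-21506) = 18 + 64518 = 64536)
(F + 8546)/(-21787 - 47510) = (64536 + 8546)/(-21787 - 47510) = 73082/(-69297) = 73082*(-1/69297) = -73082/69297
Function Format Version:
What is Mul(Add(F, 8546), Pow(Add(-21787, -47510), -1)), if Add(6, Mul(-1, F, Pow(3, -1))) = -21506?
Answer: Rational(-73082, 69297) ≈ -1.0546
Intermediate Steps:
F = 64536 (F = Add(18, Mul(-3, -21506)) = Add(18, 64518) = 64536)
Mul(Add(F, 8546), Pow(Add(-21787, -47510), -1)) = Mul(Add(64536, 8546), Pow(Add(-21787, -47510), -1)) = Mul(73082, Pow(-69297, -1)) = Mul(73082, Rational(-1, 69297)) = Rational(-73082, 69297)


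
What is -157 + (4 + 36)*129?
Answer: 5003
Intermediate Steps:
-157 + (4 + 36)*129 = -157 + 40*129 = -157 + 5160 = 5003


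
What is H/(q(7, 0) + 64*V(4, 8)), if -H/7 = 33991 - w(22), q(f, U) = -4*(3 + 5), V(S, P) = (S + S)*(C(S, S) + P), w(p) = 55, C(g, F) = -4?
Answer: -707/6 ≈ -117.83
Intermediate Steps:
V(S, P) = 2*S*(-4 + P) (V(S, P) = (S + S)*(-4 + P) = (2*S)*(-4 + P) = 2*S*(-4 + P))
q(f, U) = -32 (q(f, U) = -4*8 = -32)
H = -237552 (H = -7*(33991 - 1*55) = -7*(33991 - 55) = -7*33936 = -237552)
H/(q(7, 0) + 64*V(4, 8)) = -237552/(-32 + 64*(2*4*(-4 + 8))) = -237552/(-32 + 64*(2*4*4)) = -237552/(-32 + 64*32) = -237552/(-32 + 2048) = -237552/2016 = -237552*1/2016 = -707/6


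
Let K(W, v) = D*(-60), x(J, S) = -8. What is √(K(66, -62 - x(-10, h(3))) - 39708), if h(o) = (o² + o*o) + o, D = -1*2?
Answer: 2*I*√9897 ≈ 198.97*I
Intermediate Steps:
D = -2
h(o) = o + 2*o² (h(o) = (o² + o²) + o = 2*o² + o = o + 2*o²)
K(W, v) = 120 (K(W, v) = -2*(-60) = 120)
√(K(66, -62 - x(-10, h(3))) - 39708) = √(120 - 39708) = √(-39588) = 2*I*√9897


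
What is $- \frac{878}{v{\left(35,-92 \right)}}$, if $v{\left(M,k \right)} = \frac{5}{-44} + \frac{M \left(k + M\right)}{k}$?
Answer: $- \frac{444268}{10915} \approx -40.703$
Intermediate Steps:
$v{\left(M,k \right)} = - \frac{5}{44} + \frac{M \left(M + k\right)}{k}$ ($v{\left(M,k \right)} = 5 \left(- \frac{1}{44}\right) + \frac{M \left(M + k\right)}{k} = - \frac{5}{44} + \frac{M \left(M + k\right)}{k}$)
$- \frac{878}{v{\left(35,-92 \right)}} = - \frac{878}{- \frac{5}{44} + 35 + \frac{35^{2}}{-92}} = - \frac{878}{- \frac{5}{44} + 35 + 1225 \left(- \frac{1}{92}\right)} = - \frac{878}{- \frac{5}{44} + 35 - \frac{1225}{92}} = - \frac{878}{\frac{10915}{506}} = \left(-878\right) \frac{506}{10915} = - \frac{444268}{10915}$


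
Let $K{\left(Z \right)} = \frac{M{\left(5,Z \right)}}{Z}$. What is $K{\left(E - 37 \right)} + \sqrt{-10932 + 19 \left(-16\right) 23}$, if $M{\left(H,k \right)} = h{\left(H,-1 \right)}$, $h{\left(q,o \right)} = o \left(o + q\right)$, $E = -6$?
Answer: $\frac{4}{43} + 2 i \sqrt{4481} \approx 0.093023 + 133.88 i$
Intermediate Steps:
$M{\left(H,k \right)} = 1 - H$ ($M{\left(H,k \right)} = - (-1 + H) = 1 - H$)
$K{\left(Z \right)} = - \frac{4}{Z}$ ($K{\left(Z \right)} = \frac{1 - 5}{Z} = - \frac{4}{Z}$)
$K{\left(E - 37 \right)} + \sqrt{-10932 + 19 \left(-16\right) 23} = - \frac{4}{-6 - 37} + \sqrt{-10932 + 19 \left(-16\right) 23} = - \frac{4}{-6 - 37} + \sqrt{-10932 - 6992} = - \frac{4}{-43} + \sqrt{-10932 - 6992} = \left(-4\right) \left(- \frac{1}{43}\right) + \sqrt{-17924} = \frac{4}{43} + 2 i \sqrt{4481}$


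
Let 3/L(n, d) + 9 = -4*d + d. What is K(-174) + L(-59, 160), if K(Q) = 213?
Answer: 34718/163 ≈ 212.99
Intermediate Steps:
L(n, d) = 3/(-9 - 3*d) (L(n, d) = 3/(-9 + (-4*d + d)) = 3/(-9 - 3*d))
K(-174) + L(-59, 160) = 213 - 1/(3 + 160) = 213 - 1/163 = 34718/163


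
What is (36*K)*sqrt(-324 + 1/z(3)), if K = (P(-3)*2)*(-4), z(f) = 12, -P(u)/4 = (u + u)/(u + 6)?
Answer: -4992*I*sqrt(69) ≈ -41467.0*I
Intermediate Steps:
P(u) = -8*u/(6 + u) (P(u) = -4*(u + u)/(u + 6) = -4*2*u/(6 + u) = -8*u/(6 + u))
K = -64 (K = (-8*(-3)/(6 - 3)*2)*(-4) = (-8*(-3)/3*2)*(-4) = (-8*(-3)*1/3*2)*(-4) = (8*2)*(-4) = 16*(-4) = -64)
(36*K)*sqrt(-324 + 1/z(3)) = (36*(-64))*sqrt(-324 + 1/12) = -2304*sqrt(-324 + 1/12) = -4992*I*sqrt(69)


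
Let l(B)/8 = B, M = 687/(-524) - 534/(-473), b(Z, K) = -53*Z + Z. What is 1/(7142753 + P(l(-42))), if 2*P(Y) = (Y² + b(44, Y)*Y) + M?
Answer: 495704/3759213373705 ≈ 1.3186e-7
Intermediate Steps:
b(Z, K) = -52*Z
M = -45135/247852 (M = 687*(-1/524) - 534*(-1/473) = -687/524 + 534/473 = -45135/247852 ≈ -0.18210)
l(B) = 8*B
P(Y) = -45135/495704 + Y²/2 - 1144*Y (P(Y) = ((Y² + (-52*44)*Y) - 45135/247852)/2 = ((Y² - 2288*Y) - 45135/247852)/2 = (-45135/247852 + Y² - 2288*Y)/2 = -45135/495704 + Y²/2 - 1144*Y)
1/(7142753 + P(l(-42))) = 1/(7142753 + (-45135/495704 + (8*(-42))²/2 - 9152*(-42))) = 1/(7142753 + (-45135/495704 + (½)*(-336)² - 1144*(-336))) = 1/(7142753 + (-45135/495704 + (½)*112896 + 384384)) = 1/(7142753 + (-45135/495704 + 56448 + 384384)) = 1/(7142753 + 218522140593/495704) = 1/(3759213373705/495704) = 495704/3759213373705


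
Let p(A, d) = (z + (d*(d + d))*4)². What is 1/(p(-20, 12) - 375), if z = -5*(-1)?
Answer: 1/1338274 ≈ 7.4723e-7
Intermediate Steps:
z = 5
p(A, d) = (5 + 8*d²)² (p(A, d) = (5 + (d*(d + d))*4)² = (5 + (d*(2*d))*4)² = (5 + (2*d²)*4)² = (5 + 8*d²)²)
1/(p(-20, 12) - 375) = 1/((5 + 8*12²)² - 375) = 1/((5 + 8*144)² - 375) = 1/((5 + 1152)² - 375) = 1/(1157² - 375) = 1/(1338649 - 375) = 1/1338274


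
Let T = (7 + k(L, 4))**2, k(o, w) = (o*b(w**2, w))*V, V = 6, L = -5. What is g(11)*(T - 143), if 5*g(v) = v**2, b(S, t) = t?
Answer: 1527746/5 ≈ 3.0555e+5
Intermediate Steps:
g(v) = v**2/5
k(o, w) = 6*o*w (k(o, w) = (o*w)*6 = 6*o*w)
T = 12769 (T = (7 + 6*(-5)*4)**2 = (7 - 120)**2 = (-113)**2 = 12769)
g(11)*(T - 143) = ((1/5)*11**2)*(12769 - 143) = ((1/5)*121)*12626 = (121/5)*12626 = 1527746/5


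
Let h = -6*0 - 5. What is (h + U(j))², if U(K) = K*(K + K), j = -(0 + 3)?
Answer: 169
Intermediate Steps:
j = -3 (j = -1*3 = -3)
h = -5 (h = 0 - 5 = -5)
U(K) = 2*K² (U(K) = K*(2*K) = 2*K²)
(h + U(j))² = (-5 + 2*(-3)²)² = (-5 + 2*9)² = (-5 + 18)² = 13² = 169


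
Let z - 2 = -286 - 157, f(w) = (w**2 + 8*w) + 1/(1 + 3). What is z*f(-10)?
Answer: -35721/4 ≈ -8930.3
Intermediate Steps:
f(w) = 1/4 + w**2 + 8*w (f(w) = (w**2 + 8*w) + 1/4 = 1/4 + w**2 + 8*w)
z = -441 (z = 2 + (-286 - 157) = 2 - 443 = -441)
z*f(-10) = -441*(1/4 + (-10)**2 + 8*(-10)) = -441*(1/4 + 100 - 80) = -441*81/4 = -35721/4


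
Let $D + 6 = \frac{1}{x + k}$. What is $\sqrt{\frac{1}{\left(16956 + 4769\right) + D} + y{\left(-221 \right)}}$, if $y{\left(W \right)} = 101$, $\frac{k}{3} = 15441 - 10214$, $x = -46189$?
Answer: $\frac{\sqrt{44343370106512650609}}{662603251} \approx 10.05$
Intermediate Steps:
$k = 15681$ ($k = 3 \left(15441 - 10214\right) = 3 \cdot 5227 = 15681$)
$D = - \frac{183049}{30508}$ ($D = -6 + \frac{1}{-46189 + 15681} = -6 + \frac{1}{-30508} = -6 - \frac{1}{30508} = - \frac{183049}{30508} \approx -6.0$)
$\sqrt{\frac{1}{\left(16956 + 4769\right) + D} + y{\left(-221 \right)}} = \sqrt{\frac{1}{\left(16956 + 4769\right) - \frac{183049}{30508}} + 101} = \sqrt{\frac{1}{21725 - \frac{183049}{30508}} + 101} = \sqrt{\frac{1}{\frac{662603251}{30508}} + 101} = \sqrt{\frac{30508}{662603251} + 101} = \sqrt{\frac{66922958859}{662603251}} = \frac{\sqrt{44343370106512650609}}{662603251}$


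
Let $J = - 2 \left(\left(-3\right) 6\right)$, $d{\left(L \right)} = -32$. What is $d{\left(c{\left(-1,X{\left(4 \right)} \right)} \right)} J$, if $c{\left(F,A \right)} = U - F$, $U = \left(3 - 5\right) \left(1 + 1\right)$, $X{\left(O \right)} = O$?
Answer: $-1152$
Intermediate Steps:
$U = -4$ ($U = \left(-2\right) 2 = -4$)
$c{\left(F,A \right)} = -4 - F$
$J = 36$ ($J = \left(-2\right) \left(-18\right) = 36$)
$d{\left(c{\left(-1,X{\left(4 \right)} \right)} \right)} J = \left(-32\right) 36 = -1152$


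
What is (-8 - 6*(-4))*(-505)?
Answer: -8080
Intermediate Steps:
(-8 - 6*(-4))*(-505) = (-8 + 24)*(-505) = 16*(-505) = -8080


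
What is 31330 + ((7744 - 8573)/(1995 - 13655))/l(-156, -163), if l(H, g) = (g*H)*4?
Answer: 37156186954429/1185961920 ≈ 31330.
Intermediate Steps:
l(H, g) = 4*H*g (l(H, g) = (H*g)*4 = 4*H*g)
31330 + ((7744 - 8573)/(1995 - 13655))/l(-156, -163) = 31330 + ((7744 - 8573)/(1995 - 13655))/((4*(-156)*(-163))) = 31330 - 829/(-11660)/101712 = 31330 - 829*(-1/11660)*(1/101712) = 31330 + (829/11660)*(1/101712) = 31330 + 829/1185961920 = 37156186954429/1185961920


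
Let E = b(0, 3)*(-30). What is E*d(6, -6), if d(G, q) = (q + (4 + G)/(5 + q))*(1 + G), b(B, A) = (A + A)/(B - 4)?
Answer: -5040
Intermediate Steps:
b(B, A) = 2*A/(-4 + B) (b(B, A) = (2*A)/(-4 + B) = 2*A/(-4 + B))
d(G, q) = (1 + G)*(q + (4 + G)/(5 + q)) (d(G, q) = (q + (4 + G)/(5 + q))*(1 + G) = (1 + G)*(q + (4 + G)/(5 + q)))
E = 45 (E = (2*3/(-4 + 0))*(-30) = (2*3/(-4))*(-30) = (2*3*(-¼))*(-30) = -3/2*(-30) = 45)
E*d(6, -6) = 45*((4 + 6² + (-6)² + 5*6 + 5*(-6) + 6*(-6)² + 5*6*(-6))/(5 - 6)) = 45*((4 + 36 + 36 + 30 - 30 + 6*36 - 180)/(-1)) = 45*(-(4 + 36 + 36 + 30 - 30 + 216 - 180)) = 45*(-1*112) = 45*(-112) = -5040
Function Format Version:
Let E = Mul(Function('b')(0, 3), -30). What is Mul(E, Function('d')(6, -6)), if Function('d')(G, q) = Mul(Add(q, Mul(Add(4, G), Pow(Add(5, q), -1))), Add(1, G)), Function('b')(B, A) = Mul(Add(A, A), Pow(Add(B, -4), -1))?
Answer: -5040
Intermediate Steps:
Function('b')(B, A) = Mul(2, A, Pow(Add(-4, B), -1)) (Function('b')(B, A) = Mul(Mul(2, A), Pow(Add(-4, B), -1)) = Mul(2, A, Pow(Add(-4, B), -1)))
Function('d')(G, q) = Mul(Add(1, G), Add(q, Mul(Pow(Add(5, q), -1), Add(4, G)))) (Function('d')(G, q) = Mul(Add(q, Mul(Pow(Add(5, q), -1), Add(4, G))), Add(1, G)) = Mul(Add(1, G), Add(q, Mul(Pow(Add(5, q), -1), Add(4, G)))))
E = 45 (E = Mul(Mul(2, 3, Pow(Add(-4, 0), -1)), -30) = Mul(Mul(2, 3, Pow(-4, -1)), -30) = Mul(Mul(2, 3, Rational(-1, 4)), -30) = Mul(Rational(-3, 2), -30) = 45)
Mul(E, Function('d')(6, -6)) = Mul(45, Mul(Pow(Add(5, -6), -1), Add(4, Pow(6, 2), Pow(-6, 2), Mul(5, 6), Mul(5, -6), Mul(6, Pow(-6, 2)), Mul(5, 6, -6)))) = Mul(45, Mul(Pow(-1, -1), Add(4, 36, 36, 30, -30, Mul(6, 36), -180))) = Mul(45, Mul(-1, Add(4, 36, 36, 30, -30, 216, -180))) = Mul(45, Mul(-1, 112)) = Mul(45, -112) = -5040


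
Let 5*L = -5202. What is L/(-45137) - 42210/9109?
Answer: -9478778832/2055764665 ≈ -4.6108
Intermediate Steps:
L = -5202/5 (L = (⅕)*(-5202) = -5202/5 ≈ -1040.4)
L/(-45137) - 42210/9109 = -5202/5/(-45137) - 42210/9109 = -5202/5*(-1/45137) - 42210*1/9109 = 5202/225685 - 42210/9109 = -9478778832/2055764665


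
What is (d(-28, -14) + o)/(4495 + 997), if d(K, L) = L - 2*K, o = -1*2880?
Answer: -1419/2746 ≈ -0.51675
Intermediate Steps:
o = -2880
(d(-28, -14) + o)/(4495 + 997) = ((-14 - 2*(-28)) - 2880)/(4495 + 997) = ((-14 + 56) - 2880)/5492 = (42 - 2880)*(1/5492) = -2838*1/5492 = -1419/2746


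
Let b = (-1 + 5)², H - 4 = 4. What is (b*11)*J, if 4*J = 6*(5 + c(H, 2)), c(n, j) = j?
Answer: 1848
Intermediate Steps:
H = 8 (H = 4 + 4 = 8)
J = 21/2 (J = (6*(5 + 2))/4 = (6*7)/4 = (¼)*42 = 21/2 ≈ 10.500)
b = 16 (b = 4² = 16)
(b*11)*J = (16*11)*(21/2) = 176*(21/2) = 1848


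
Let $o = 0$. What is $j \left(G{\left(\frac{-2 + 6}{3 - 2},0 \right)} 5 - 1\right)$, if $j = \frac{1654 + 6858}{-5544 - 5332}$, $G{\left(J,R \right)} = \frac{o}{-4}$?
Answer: $\frac{2128}{2719} \approx 0.78264$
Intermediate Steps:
$G{\left(J,R \right)} = 0$ ($G{\left(J,R \right)} = \frac{0}{-4} = 0 \left(- \frac{1}{4}\right) = 0$)
$j = - \frac{2128}{2719}$ ($j = \frac{8512}{-10876} = 8512 \left(- \frac{1}{10876}\right) = - \frac{2128}{2719} \approx -0.78264$)
$j \left(G{\left(\frac{-2 + 6}{3 - 2},0 \right)} 5 - 1\right) = - \frac{2128 \left(0 \cdot 5 - 1\right)}{2719} = - \frac{2128 \left(0 - 1\right)}{2719} = \left(- \frac{2128}{2719}\right) \left(-1\right) = \frac{2128}{2719}$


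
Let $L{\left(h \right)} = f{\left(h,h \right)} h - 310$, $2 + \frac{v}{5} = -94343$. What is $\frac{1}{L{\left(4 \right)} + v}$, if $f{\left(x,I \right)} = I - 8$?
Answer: $- \frac{1}{472051} \approx -2.1184 \cdot 10^{-6}$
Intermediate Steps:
$v = -471725$ ($v = -10 + 5 \left(-94343\right) = -10 - 471715 = -471725$)
$f{\left(x,I \right)} = -8 + I$
$L{\left(h \right)} = -310 + h \left(-8 + h\right)$ ($L{\left(h \right)} = \left(-8 + h\right) h - 310 = h \left(-8 + h\right) - 310 = -310 + h \left(-8 + h\right)$)
$\frac{1}{L{\left(4 \right)} + v} = \frac{1}{\left(-310 + 4 \left(-8 + 4\right)\right) - 471725} = \frac{1}{\left(-310 + 4 \left(-4\right)\right) - 471725} = \frac{1}{\left(-310 - 16\right) - 471725} = \frac{1}{-326 - 471725} = \frac{1}{-472051} = - \frac{1}{472051}$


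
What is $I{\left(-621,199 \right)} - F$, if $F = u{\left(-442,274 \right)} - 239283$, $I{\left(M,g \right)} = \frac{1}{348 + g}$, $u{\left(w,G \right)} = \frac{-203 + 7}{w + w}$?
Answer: $\frac{28926177439}{120887} \approx 2.3928 \cdot 10^{5}$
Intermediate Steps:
$u{\left(w,G \right)} = - \frac{98}{w}$ ($u{\left(w,G \right)} = - \frac{196}{2 w} = - 196 \frac{1}{2 w} = - \frac{98}{w}$)
$F = - \frac{52881494}{221}$ ($F = - \frac{98}{-442} - 239283 = \left(-98\right) \left(- \frac{1}{442}\right) - 239283 = \frac{49}{221} - 239283 = - \frac{52881494}{221} \approx -2.3928 \cdot 10^{5}$)
$I{\left(-621,199 \right)} - F = \frac{1}{348 + 199} - - \frac{52881494}{221} = \frac{1}{547} + \frac{52881494}{221} = \frac{28926177439}{120887}$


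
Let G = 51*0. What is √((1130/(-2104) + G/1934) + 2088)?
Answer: √577550893/526 ≈ 45.689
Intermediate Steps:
G = 0
√((1130/(-2104) + G/1934) + 2088) = √((1130/(-2104) + 0/1934) + 2088) = √((1130*(-1/2104) + 0*(1/1934)) + 2088) = √((-565/1052 + 0) + 2088) = √(-565/1052 + 2088) = √(2196011/1052) = √577550893/526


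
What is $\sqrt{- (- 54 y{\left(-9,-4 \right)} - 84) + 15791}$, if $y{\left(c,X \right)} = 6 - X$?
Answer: $7 \sqrt{335} \approx 128.12$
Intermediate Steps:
$\sqrt{- (- 54 y{\left(-9,-4 \right)} - 84) + 15791} = \sqrt{- (- 54 \left(6 - -4\right) - 84) + 15791} = \sqrt{- (- 54 \left(6 + 4\right) - 84) + 15791} = \sqrt{- (\left(-54\right) 10 - 84) + 15791} = \sqrt{- (-540 - 84) + 15791} = \sqrt{\left(-1\right) \left(-624\right) + 15791} = \sqrt{624 + 15791} = \sqrt{16415} = 7 \sqrt{335}$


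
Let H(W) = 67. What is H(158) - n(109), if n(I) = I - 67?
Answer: 25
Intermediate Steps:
n(I) = -67 + I
H(158) - n(109) = 67 - (-67 + 109) = 67 - 1*42 = 67 - 42 = 25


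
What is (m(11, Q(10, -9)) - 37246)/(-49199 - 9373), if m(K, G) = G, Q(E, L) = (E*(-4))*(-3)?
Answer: 18563/29286 ≈ 0.63385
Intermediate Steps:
Q(E, L) = 12*E (Q(E, L) = -4*E*(-3) = 12*E)
(m(11, Q(10, -9)) - 37246)/(-49199 - 9373) = (12*10 - 37246)/(-49199 - 9373) = (120 - 37246)/(-58572) = -37126*(-1/58572) = 18563/29286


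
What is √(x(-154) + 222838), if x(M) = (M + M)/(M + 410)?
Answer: √14261555/8 ≈ 472.06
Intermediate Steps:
x(M) = 2*M/(410 + M) (x(M) = (2*M)/(410 + M) = 2*M/(410 + M))
√(x(-154) + 222838) = √(2*(-154)/(410 - 154) + 222838) = √(2*(-154)/256 + 222838) = √(2*(-154)*(1/256) + 222838) = √(-77/64 + 222838) = √(14261555/64) = √14261555/8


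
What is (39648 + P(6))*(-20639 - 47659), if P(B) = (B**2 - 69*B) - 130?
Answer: -2673183720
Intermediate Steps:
P(B) = -130 + B**2 - 69*B
(39648 + P(6))*(-20639 - 47659) = (39648 + (-130 + 6**2 - 69*6))*(-20639 - 47659) = (39648 + (-130 + 36 - 414))*(-68298) = (39648 - 508)*(-68298) = 39140*(-68298) = -2673183720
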